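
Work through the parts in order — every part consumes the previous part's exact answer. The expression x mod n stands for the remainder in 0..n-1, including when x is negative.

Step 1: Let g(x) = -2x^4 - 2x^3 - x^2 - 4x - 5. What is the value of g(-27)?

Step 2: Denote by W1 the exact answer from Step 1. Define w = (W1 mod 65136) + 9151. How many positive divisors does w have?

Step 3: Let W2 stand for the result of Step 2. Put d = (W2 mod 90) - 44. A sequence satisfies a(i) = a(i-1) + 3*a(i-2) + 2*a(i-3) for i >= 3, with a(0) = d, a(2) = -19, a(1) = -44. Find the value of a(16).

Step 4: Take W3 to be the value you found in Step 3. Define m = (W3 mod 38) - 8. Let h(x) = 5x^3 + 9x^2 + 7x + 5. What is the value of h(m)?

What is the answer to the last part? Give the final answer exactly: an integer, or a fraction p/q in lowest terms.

-13

Step 1: -2*(-27)^4 - 2*(-27)^3 - 1*(-27)^2 - 4*(-27)^1 - 5 = (-1062882) + (39366) + (-729) + (108) + (-5) = -1024142; answer -1024142
Step 2: W1 = -1024142; w = 27185; 27185 = 5 * 5437; number of divisors = (1+1) * (1+1) = 4; answer 4
Step 3: W2 = 4; d = -40; a(3) = 1*(-19) + 3*(-44) + 2*(-40) = -231; iterating: a(3)=-231, a(4)=-376, a(5)=-1107, a(6)=-2697, a(7)=-6770, a(8)=-17075, a(9)=-42779, a(10)=-107544, a(11)=-270031, a(12)=-678221, a(13)=-1703402, a(14)=-4278127, a(15)=-10744775, a(16)=-26985960; answer -26985960
Step 4: W3 = -26985960; m = -2; 5*(-2)^3 + 9*(-2)^2 + 7*(-2)^1 + 5 = (-40) + (36) + (-14) + (5) = -13; answer -13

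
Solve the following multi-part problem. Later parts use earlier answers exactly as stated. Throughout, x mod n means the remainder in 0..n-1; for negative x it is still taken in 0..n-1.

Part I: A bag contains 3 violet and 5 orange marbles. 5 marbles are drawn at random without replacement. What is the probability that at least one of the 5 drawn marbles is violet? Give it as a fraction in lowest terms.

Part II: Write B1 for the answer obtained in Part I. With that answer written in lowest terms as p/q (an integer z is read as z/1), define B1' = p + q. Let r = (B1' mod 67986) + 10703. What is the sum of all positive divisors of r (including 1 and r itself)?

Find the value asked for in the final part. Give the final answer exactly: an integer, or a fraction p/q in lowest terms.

Part I: total draws C(8,5) = 56; complement C(5,5) = 1; favorable 56 - 1 = 55; P = 55/56; answer 55/56
Part II: B1 = 55/56; threaded value p + q = 111; r = 10814; 10814 = 2 * 5407; sigma = (1 + 2) * (1 + 5407) = 3 * 5408 = 16224; answer 16224

16224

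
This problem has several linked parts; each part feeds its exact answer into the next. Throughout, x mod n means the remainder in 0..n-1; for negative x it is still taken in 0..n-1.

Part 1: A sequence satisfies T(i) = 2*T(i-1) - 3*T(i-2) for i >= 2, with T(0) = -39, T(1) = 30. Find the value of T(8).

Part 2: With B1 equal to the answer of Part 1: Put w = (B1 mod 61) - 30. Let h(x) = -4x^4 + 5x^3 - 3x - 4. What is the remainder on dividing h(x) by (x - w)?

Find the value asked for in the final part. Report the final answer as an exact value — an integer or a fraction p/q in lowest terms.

-10

Part 1: T(2) = 2*(30) - 3*(-39) = 177; iterating: T(2)=177, T(3)=264, T(4)=-3, T(5)=-798, T(6)=-1587, T(7)=-780, T(8)=3201; answer 3201
Part 2: B1 = 3201; w = -1; remainder = value at the root: -4*(-1)^4 + 5*(-1)^3 - 3*(-1)^1 - 4 = (-4) + (-5) + (3) + (-4) = -10; answer -10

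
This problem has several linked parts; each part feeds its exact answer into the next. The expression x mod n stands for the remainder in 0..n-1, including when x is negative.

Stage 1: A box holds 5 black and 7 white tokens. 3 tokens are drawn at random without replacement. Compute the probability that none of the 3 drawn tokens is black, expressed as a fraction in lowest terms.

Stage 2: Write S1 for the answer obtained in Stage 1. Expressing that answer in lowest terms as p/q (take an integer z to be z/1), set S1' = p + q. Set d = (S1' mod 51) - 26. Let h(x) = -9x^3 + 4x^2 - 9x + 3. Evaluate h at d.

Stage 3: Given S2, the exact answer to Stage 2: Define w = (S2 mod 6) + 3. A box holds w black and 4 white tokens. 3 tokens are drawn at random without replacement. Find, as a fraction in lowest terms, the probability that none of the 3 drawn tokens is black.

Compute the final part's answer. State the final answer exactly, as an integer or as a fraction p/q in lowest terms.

Stage 1: total draws C(12,3) = 220; favorable C(7,3) = 35; P = 7/44; answer 7/44
Stage 2: S1 = 7/44; threaded value p + q = 51; d = -26; -9*(-26)^3 + 4*(-26)^2 - 9*(-26)^1 + 3 = (158184) + (2704) + (234) + (3) = 161125; answer 161125
Stage 3: S2 = 161125; w = 4; total draws C(8,3) = 56; favorable C(4,3) = 4; P = 1/14; answer 1/14

1/14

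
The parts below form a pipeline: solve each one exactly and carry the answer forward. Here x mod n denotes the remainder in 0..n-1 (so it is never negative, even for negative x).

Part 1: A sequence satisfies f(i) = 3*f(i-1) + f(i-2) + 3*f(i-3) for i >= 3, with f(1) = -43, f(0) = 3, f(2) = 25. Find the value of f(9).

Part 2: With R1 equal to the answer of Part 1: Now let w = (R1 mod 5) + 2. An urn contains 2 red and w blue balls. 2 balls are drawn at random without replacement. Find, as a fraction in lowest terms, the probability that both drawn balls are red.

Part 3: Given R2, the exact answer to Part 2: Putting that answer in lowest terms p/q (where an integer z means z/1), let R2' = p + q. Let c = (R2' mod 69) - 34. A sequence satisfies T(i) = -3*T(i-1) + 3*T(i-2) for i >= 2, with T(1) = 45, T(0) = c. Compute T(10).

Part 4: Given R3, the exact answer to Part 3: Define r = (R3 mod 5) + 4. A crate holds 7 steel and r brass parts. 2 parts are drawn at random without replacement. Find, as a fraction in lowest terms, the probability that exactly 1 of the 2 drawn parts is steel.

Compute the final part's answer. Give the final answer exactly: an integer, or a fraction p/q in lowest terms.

Part 1: f(3) = 3*(25) + 1*(-43) + 3*(3) = 41; iterating: f(3)=41, f(4)=19, f(5)=173, f(6)=661, f(7)=2213, f(8)=7819, f(9)=27653; answer 27653
Part 2: R1 = 27653; w = 5; total draws C(7,2) = 21; favorable C(2,2) = 1; P = 1/21; answer 1/21
Part 3: R2 = 1/21; threaded value p + q = 22; c = -12; T(2) = -3*(45) + 3*(-12) = -171; iterating: T(2)=-171, T(3)=648, T(4)=-2457, T(5)=9315, T(6)=-35316, T(7)=133893, T(8)=-507627, T(9)=1924560, T(10)=-7296561; answer -7296561
Part 4: R3 = -7296561; r = 8; total draws C(15,2) = 105; favorable C(7,1)*C(8,1) = 56; P = 8/15; answer 8/15

8/15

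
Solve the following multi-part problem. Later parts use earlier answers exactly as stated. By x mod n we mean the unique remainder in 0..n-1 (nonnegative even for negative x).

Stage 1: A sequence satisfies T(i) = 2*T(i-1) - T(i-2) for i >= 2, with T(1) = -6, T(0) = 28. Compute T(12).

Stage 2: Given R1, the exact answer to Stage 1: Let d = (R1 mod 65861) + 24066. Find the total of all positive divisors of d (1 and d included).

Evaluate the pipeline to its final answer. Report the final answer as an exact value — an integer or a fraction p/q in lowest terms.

Stage 1: T(2) = 2*(-6) - 1*(28) = -40; iterating: T(2)=-40, T(3)=-74, T(4)=-108, T(5)=-142, T(6)=-176, T(7)=-210, T(8)=-244, T(9)=-278, T(10)=-312, T(11)=-346, T(12)=-380; answer -380
Stage 2: R1 = -380; d = 89547; 89547 = 3 * 19 * 1571; sigma = (1 + 3) * (1 + 19) * (1 + 1571) = 4 * 20 * 1572 = 125760; answer 125760

125760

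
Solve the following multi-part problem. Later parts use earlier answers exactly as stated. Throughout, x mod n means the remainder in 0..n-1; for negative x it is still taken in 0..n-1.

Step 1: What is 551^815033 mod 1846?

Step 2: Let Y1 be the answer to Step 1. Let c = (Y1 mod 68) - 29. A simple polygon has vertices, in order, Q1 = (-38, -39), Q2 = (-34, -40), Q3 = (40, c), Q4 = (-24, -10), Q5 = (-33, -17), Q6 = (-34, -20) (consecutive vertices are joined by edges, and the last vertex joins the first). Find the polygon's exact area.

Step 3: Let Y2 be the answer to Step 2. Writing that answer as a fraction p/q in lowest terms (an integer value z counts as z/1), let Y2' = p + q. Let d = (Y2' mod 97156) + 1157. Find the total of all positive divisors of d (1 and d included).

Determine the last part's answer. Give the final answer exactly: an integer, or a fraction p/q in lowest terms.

3120

Step 1: squarings mod 1846: 551^1=551, 551^2=857, 551^4=1587, 551^8=625, 551^16=1119, 551^32=573, 551^64=1587, 551^128=625, 551^256=1119, 551^512=573, 551^1024=1587, 551^2048=625, 551^4096=1119, 551^8192=573, 551^16384=1587, 551^32768=625, 551^65536=1119, 551^131072=573, 551^262144=1587, 551^524288=625; 551^815033 = 551^1 * 551^8 * 551^16 * 551^32 * 551^128 * 551^256 * 551^512 * 551^1024 * 551^2048 * 551^8192 * 551^16384 * 551^262144 * 551^524288 = 57 (mod 1846); answer 57
Step 2: Y1 = 57; c = 28; cross terms: (-38*-40 - -34*-39)=194, (-34*28 - 40*-40)=648, (40*-10 - -24*28)=272, (-24*-17 - -33*-10)=78, (-33*-20 - -34*-17)=82, (-34*-39 - -38*-20)=566; twice the area = |1840| = 1840; area = 920; answer 920
Step 3: Y2 = 920; threaded value p + q = 921; d = 2078; 2078 = 2 * 1039; sigma = (1 + 2) * (1 + 1039) = 3 * 1040 = 3120; answer 3120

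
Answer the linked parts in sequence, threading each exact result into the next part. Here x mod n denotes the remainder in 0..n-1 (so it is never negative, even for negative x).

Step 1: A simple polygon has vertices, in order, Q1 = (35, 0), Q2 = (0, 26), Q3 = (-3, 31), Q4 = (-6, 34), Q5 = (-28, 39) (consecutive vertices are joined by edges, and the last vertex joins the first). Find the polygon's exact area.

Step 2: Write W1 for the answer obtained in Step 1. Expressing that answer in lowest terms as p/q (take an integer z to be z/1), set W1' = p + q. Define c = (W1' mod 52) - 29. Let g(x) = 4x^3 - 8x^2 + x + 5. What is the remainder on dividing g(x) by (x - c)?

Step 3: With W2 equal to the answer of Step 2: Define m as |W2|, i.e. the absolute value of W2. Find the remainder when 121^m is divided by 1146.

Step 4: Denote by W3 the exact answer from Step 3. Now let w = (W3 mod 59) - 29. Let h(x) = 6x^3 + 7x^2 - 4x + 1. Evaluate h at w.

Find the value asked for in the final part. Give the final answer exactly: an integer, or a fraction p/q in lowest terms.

-126111

Step 1: cross terms: (35*26 - 0*0)=910, (0*31 - -3*26)=78, (-3*34 - -6*31)=84, (-6*39 - -28*34)=718, (-28*0 - 35*39)=-1365; twice the area = |425| = 425; area = 425/2; answer 425/2
Step 2: W1 = 425/2; threaded value p + q = 427; c = -18; remainder = value at the root: 4*(-18)^3 - 8*(-18)^2 + 1*(-18)^1 + 5 = (-23328) + (-2592) + (-18) + (5) = -25933; answer -25933
Step 3: W2 = -25933; m = 25933; squarings mod 1146: 121^1=121, 121^2=889, 121^4=727, 121^8=223, 121^16=451, 121^32=559, 121^64=769, 121^128=25, 121^256=625, 121^512=985, 121^1024=709, 121^2048=733, 121^4096=961, 121^8192=991, 121^16384=1105; 121^25933 = 121^1 * 121^4 * 121^8 * 121^64 * 121^256 * 121^1024 * 121^8192 * 121^16384 = 709 (mod 1146); answer 709
Step 4: W3 = 709; w = -28; 6*(-28)^3 + 7*(-28)^2 - 4*(-28)^1 + 1 = (-131712) + (5488) + (112) + (1) = -126111; answer -126111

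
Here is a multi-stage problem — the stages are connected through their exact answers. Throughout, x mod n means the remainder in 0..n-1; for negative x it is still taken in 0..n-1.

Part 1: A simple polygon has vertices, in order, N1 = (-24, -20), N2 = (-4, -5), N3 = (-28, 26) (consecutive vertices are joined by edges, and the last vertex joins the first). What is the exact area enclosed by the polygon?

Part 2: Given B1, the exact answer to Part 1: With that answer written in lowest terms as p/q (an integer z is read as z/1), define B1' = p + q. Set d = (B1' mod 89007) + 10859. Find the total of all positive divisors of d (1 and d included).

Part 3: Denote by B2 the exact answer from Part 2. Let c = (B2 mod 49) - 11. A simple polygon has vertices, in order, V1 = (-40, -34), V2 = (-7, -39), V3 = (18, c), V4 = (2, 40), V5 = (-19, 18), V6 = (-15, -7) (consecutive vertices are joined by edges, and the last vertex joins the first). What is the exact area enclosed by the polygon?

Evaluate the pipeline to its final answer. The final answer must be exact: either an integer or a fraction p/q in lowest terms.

1974

Part 1: cross terms: (-24*-5 - -4*-20)=40, (-4*26 - -28*-5)=-244, (-28*-20 - -24*26)=1184; twice the area = |980| = 980; area = 490; answer 490
Part 2: B1 = 490; threaded value p + q = 491; d = 11350; 11350 = 2 * 5^2 * 227; sigma = (1 + 2) * (1 + 5 + 25) * (1 + 227) = 3 * 31 * 228 = 21204; answer 21204
Part 3: B2 = 21204; c = 25; cross terms: (-40*-39 - -7*-34)=1322, (-7*25 - 18*-39)=527, (18*40 - 2*25)=670, (2*18 - -19*40)=796, (-19*-7 - -15*18)=403, (-15*-34 - -40*-7)=230; twice the area = |3948| = 3948; area = 1974; answer 1974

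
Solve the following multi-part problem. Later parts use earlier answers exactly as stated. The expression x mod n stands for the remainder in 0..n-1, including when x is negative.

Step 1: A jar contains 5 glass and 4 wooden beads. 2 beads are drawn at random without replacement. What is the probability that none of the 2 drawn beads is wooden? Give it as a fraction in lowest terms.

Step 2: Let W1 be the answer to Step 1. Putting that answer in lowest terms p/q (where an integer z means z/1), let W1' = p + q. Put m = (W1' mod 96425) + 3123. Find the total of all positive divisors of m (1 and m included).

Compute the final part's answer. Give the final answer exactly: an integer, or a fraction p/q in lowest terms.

5586

Step 1: total draws C(9,2) = 36; favorable C(5,2) = 10; P = 5/18; answer 5/18
Step 2: W1 = 5/18; threaded value p + q = 23; m = 3146; 3146 = 2 * 11^2 * 13; sigma = (1 + 2) * (1 + 11 + 121) * (1 + 13) = 3 * 133 * 14 = 5586; answer 5586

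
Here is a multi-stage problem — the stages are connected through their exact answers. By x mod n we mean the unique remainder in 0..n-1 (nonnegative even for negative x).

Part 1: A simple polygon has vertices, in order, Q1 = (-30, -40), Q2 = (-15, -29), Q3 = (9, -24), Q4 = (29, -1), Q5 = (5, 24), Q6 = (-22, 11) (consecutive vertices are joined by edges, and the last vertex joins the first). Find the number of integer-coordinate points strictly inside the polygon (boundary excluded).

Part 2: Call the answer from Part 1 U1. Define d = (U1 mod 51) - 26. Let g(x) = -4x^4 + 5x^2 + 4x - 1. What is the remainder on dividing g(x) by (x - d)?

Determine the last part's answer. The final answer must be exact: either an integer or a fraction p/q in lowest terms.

-519404

Part 1: cross terms: (-30*-29 - -15*-40)=270, (-15*-24 - 9*-29)=621, (9*-1 - 29*-24)=687, (29*24 - 5*-1)=701, (5*11 - -22*24)=583, (-22*-40 - -30*11)=1210; twice the area = |4072| = 4072; area = 2036; boundary points = 1 + 1 + 1 + 1 + 1 + 1 = 6; strictly interior points = area - boundary/2 + 1 = 2034; answer 2034
Part 2: U1 = 2034; d = 19; remainder = value at the root: -4*(19)^4 + 5*(19)^2 + 4*(19)^1 - 1 = (-521284) + (1805) + (76) + (-1) = -519404; answer -519404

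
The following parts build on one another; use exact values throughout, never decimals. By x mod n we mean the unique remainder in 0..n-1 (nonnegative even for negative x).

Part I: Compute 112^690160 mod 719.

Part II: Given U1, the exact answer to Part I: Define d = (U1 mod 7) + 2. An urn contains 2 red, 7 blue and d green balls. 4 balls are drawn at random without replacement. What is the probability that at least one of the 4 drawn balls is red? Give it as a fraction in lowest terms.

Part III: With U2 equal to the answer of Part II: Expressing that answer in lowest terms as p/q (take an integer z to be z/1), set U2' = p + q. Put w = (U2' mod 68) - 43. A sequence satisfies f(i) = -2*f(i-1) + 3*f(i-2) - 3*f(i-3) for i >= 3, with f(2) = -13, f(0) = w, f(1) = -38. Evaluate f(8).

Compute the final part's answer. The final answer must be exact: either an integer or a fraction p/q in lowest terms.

16850

Part I: squarings mod 719: 112^1=112, 112^2=321, 112^4=224, 112^8=565, 112^16=708, 112^32=121, 112^64=261, 112^128=535, 112^256=63, 112^512=374, 112^1024=390, 112^2048=391, 112^4096=453, 112^8192=294, 112^16384=156, 112^32768=609, 112^65536=596, 112^131072=30, 112^262144=181, 112^524288=406; 112^690160 = 112^16 * 112^32 * 112^64 * 112^128 * 112^256 * 112^512 * 112^1024 * 112^32768 * 112^131072 * 112^524288 = 116 (mod 719); answer 116
Part II: U1 = 116; d = 6; total draws C(15,4) = 1365; complement C(13,4) = 715; favorable 1365 - 715 = 650; P = 10/21; answer 10/21
Part III: U2 = 10/21; threaded value p + q = 31; w = -12; f(3) = -2*(-13) + 3*(-38) - 3*(-12) = -52; iterating: f(3)=-52, f(4)=179, f(5)=-475, f(6)=1643, f(7)=-5248, f(8)=16850; answer 16850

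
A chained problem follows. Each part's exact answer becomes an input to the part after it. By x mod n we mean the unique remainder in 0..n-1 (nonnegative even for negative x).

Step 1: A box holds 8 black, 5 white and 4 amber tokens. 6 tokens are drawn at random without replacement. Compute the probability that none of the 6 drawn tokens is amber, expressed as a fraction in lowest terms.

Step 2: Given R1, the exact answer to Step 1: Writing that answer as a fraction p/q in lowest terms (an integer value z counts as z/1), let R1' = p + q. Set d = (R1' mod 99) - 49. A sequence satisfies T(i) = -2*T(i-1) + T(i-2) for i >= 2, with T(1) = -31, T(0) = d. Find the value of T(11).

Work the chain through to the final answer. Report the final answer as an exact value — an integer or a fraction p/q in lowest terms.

-235043

Step 1: total draws C(17,6) = 12376; favorable C(13,6) = 1716; P = 33/238; answer 33/238
Step 2: R1 = 33/238; threaded value p + q = 271; d = 24; T(2) = -2*(-31) + 1*(24) = 86; iterating: T(2)=86, T(3)=-203, T(4)=492, T(5)=-1187, T(6)=2866, T(7)=-6919, T(8)=16704, T(9)=-40327, T(10)=97358, T(11)=-235043; answer -235043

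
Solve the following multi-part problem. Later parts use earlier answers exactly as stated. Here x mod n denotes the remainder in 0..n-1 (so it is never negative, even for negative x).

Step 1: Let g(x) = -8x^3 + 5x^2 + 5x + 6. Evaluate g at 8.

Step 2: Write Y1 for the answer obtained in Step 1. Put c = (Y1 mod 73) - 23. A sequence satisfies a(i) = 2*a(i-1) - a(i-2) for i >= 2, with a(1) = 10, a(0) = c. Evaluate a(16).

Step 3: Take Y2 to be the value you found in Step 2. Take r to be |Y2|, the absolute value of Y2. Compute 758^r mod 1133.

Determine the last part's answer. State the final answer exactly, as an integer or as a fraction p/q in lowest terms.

Step 1: -8*(8)^3 + 5*(8)^2 + 5*(8)^1 + 6 = (-4096) + (320) + (40) + (6) = -3730; answer -3730
Step 2: Y1 = -3730; c = 43; a(2) = 2*(10) - 1*(43) = -23; iterating: a(2)=-23, a(3)=-56, a(4)=-89, a(5)=-122, a(6)=-155, a(7)=-188, a(8)=-221, a(9)=-254, a(10)=-287, a(11)=-320, a(12)=-353, a(13)=-386, a(14)=-419, a(15)=-452, a(16)=-485; answer -485
Step 3: Y2 = -485; r = 485; squarings mod 1133: 758^1=758, 758^2=133, 758^4=694, 758^8=111, 758^16=991, 758^32=903, 758^64=782, 758^128=837, 758^256=375; 758^485 = 758^1 * 758^4 * 758^32 * 758^64 * 758^128 * 758^256 = 296 (mod 1133); answer 296

296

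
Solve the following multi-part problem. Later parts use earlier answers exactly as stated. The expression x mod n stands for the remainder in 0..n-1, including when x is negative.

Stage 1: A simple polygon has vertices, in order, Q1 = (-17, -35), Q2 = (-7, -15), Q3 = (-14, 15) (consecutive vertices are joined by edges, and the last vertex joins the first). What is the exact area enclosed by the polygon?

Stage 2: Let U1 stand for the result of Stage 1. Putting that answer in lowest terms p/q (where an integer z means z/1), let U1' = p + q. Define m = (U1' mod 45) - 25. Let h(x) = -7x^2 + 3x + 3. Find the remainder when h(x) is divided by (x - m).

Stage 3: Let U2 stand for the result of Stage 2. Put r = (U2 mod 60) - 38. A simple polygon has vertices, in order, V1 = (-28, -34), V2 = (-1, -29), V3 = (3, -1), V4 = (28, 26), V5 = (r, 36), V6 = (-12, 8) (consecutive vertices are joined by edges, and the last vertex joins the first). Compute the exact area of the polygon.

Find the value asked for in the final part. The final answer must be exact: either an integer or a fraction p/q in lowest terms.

1333

Stage 1: cross terms: (-17*-15 - -7*-35)=10, (-7*15 - -14*-15)=-315, (-14*-35 - -17*15)=745; twice the area = |440| = 440; area = 220; answer 220
Stage 2: U1 = 220; threaded value p + q = 221; m = 16; remainder = value at the root: -7*(16)^2 + 3*(16)^1 + 3 = (-1792) + (48) + (3) = -1741; answer -1741
Stage 3: U2 = -1741; r = 21; cross terms: (-28*-29 - -1*-34)=778, (-1*-1 - 3*-29)=88, (3*26 - 28*-1)=106, (28*36 - 21*26)=462, (21*8 - -12*36)=600, (-12*-34 - -28*8)=632; twice the area = |2666| = 2666; area = 1333; answer 1333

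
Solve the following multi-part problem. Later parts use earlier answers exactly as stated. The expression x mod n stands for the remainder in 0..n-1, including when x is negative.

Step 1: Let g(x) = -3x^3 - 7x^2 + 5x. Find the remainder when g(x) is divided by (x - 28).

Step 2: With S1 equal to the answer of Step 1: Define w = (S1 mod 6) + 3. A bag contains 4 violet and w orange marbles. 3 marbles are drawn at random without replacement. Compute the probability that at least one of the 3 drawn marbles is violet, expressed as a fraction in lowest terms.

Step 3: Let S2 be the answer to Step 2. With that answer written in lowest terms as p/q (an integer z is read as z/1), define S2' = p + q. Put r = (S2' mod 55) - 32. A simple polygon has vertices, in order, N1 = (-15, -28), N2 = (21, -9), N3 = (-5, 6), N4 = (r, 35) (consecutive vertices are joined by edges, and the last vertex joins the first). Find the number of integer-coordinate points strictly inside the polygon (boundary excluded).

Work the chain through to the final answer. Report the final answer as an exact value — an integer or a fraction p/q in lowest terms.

Step 1: remainder = value at the root: -3*(28)^3 - 7*(28)^2 + 5*(28)^1 = (-65856) + (-5488) + (140) = -71204; answer -71204
Step 2: S1 = -71204; w = 7; total draws C(11,3) = 165; complement C(7,3) = 35; favorable 165 - 35 = 130; P = 26/33; answer 26/33
Step 3: S2 = 26/33; threaded value p + q = 59; r = -28; cross terms: (-15*-9 - 21*-28)=723, (21*6 - -5*-9)=81, (-5*35 - -28*6)=-7, (-28*-28 - -15*35)=1309; twice the area = |2106| = 2106; area = 1053; boundary points = 1 + 1 + 1 + 1 = 4; strictly interior points = area - boundary/2 + 1 = 1052; answer 1052

1052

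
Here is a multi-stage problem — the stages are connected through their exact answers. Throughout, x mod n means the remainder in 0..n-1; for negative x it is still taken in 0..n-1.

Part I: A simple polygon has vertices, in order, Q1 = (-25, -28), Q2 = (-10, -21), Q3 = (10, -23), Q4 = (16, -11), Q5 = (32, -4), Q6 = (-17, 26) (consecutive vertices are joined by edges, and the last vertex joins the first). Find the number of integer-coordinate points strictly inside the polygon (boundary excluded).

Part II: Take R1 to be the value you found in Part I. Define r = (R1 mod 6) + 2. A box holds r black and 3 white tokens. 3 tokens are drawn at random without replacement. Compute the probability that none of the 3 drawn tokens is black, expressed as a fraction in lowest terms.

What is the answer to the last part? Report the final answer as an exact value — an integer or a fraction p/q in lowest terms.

1/20

Part I: cross terms: (-25*-21 - -10*-28)=245, (-10*-23 - 10*-21)=440, (10*-11 - 16*-23)=258, (16*-4 - 32*-11)=288, (32*26 - -17*-4)=764, (-17*-28 - -25*26)=1126; twice the area = |3121| = 3121; area = 3121/2; boundary points = 1 + 2 + 6 + 1 + 1 + 2 = 13; strictly interior points = area - boundary/2 + 1 = 1555; answer 1555
Part II: R1 = 1555; r = 3; total draws C(6,3) = 20; favorable C(3,3) = 1; P = 1/20; answer 1/20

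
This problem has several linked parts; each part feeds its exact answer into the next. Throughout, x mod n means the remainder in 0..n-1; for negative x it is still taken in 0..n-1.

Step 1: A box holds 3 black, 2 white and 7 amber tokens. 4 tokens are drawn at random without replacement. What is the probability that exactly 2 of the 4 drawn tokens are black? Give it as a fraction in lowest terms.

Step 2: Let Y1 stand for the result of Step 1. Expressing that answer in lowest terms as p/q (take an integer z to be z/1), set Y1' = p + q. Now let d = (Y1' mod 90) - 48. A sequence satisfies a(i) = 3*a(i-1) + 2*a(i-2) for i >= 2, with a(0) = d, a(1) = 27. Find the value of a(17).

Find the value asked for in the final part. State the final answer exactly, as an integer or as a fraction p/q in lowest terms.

21808964355

Step 1: total draws C(12,4) = 495; favorable C(3,2)*C(9,2) = 108; P = 12/55; answer 12/55
Step 2: Y1 = 12/55; threaded value p + q = 67; d = 19; a(2) = 3*(27) + 2*(19) = 119; iterating: a(2)=119, a(3)=411, a(4)=1471, a(5)=5235, a(6)=18647, a(7)=66411, a(8)=236527, a(9)=842403, a(10)=3000263, a(11)=10685595, a(12)=38057311, a(13)=135543123, a(14)=482743991, a(15)=1719318219, a(16)=6123442639, a(17)=21808964355; answer 21808964355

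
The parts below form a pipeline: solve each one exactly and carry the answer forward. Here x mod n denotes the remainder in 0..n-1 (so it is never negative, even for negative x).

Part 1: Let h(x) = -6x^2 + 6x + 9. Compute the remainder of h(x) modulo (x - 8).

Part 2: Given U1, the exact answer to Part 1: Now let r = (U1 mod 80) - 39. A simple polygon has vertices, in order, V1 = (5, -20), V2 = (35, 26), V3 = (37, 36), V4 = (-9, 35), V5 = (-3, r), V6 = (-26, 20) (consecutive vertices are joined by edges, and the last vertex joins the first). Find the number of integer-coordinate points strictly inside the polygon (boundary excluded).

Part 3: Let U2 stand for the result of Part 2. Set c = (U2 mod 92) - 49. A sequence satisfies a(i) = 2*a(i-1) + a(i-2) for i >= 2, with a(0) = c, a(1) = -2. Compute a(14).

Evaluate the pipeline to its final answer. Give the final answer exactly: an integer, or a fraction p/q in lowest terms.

Part 1: remainder = value at the root: -6*(8)^2 + 6*(8)^1 + 9 = (-384) + (48) + (9) = -327; answer -327
Part 2: U1 = -327; r = 34; cross terms: (5*26 - 35*-20)=830, (35*36 - 37*26)=298, (37*35 - -9*36)=1619, (-9*34 - -3*35)=-201, (-3*20 - -26*34)=824, (-26*-20 - 5*20)=420; twice the area = |3790| = 3790; area = 1895; boundary points = 2 + 2 + 1 + 1 + 1 + 1 = 8; strictly interior points = area - boundary/2 + 1 = 1892; answer 1892
Part 3: U2 = 1892; c = 3; a(2) = 2*(-2) + 1*(3) = -1; iterating: a(2)=-1, a(3)=-4, a(4)=-9, a(5)=-22, a(6)=-53, a(7)=-128, a(8)=-309, a(9)=-746, a(10)=-1801, a(11)=-4348, a(12)=-10497, a(13)=-25342, a(14)=-61181; answer -61181

-61181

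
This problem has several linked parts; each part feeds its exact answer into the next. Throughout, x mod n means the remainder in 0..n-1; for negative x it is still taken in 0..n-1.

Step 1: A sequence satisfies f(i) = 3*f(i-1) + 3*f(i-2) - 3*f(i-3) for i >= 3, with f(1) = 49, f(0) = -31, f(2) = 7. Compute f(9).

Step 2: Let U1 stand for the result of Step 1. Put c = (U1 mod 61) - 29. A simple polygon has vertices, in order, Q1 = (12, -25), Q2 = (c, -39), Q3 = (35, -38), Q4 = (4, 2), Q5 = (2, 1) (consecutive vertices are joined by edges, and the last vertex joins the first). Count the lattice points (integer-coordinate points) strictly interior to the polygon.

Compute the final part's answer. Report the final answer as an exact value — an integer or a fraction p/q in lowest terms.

Step 1: f(3) = 3*(7) + 3*(49) - 3*(-31) = 261; iterating: f(3)=261, f(4)=657, f(5)=2733, f(6)=9387, f(7)=34389, f(8)=123129, f(9)=444393; answer 444393
Step 2: U1 = 444393; c = -21; cross terms: (12*-39 - -21*-25)=-993, (-21*-38 - 35*-39)=2163, (35*2 - 4*-38)=222, (4*1 - 2*2)=0, (2*-25 - 12*1)=-62; twice the area = |1330| = 1330; area = 665; boundary points = 1 + 1 + 1 + 1 + 2 = 6; strictly interior points = area - boundary/2 + 1 = 663; answer 663

663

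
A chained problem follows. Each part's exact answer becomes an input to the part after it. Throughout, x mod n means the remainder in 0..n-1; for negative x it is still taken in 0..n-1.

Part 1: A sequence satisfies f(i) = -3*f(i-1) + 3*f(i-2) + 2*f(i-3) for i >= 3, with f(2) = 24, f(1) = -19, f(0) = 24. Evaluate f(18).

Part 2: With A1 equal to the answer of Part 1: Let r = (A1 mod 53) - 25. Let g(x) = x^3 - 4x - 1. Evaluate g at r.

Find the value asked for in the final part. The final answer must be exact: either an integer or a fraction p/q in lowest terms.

-7921

Part 1: f(3) = -3*(24) + 3*(-19) + 2*(24) = -81; iterating: f(3)=-81, f(4)=277, f(5)=-1026, f(6)=3747, f(7)=-13765, f(8)=50484, f(9)=-185253, f(10)=679681, f(11)=-2493834, f(12)=9150039, f(13)=-33572257, f(14)=123179220, f(15)=-451954353, f(16)=1658256205, f(17)=-6084273234, f(18)=22323679611; answer 22323679611
Part 2: A1 = 22323679611; r = -20; 1*(-20)^3 - 4*(-20)^1 - 1 = (-8000) + (80) + (-1) = -7921; answer -7921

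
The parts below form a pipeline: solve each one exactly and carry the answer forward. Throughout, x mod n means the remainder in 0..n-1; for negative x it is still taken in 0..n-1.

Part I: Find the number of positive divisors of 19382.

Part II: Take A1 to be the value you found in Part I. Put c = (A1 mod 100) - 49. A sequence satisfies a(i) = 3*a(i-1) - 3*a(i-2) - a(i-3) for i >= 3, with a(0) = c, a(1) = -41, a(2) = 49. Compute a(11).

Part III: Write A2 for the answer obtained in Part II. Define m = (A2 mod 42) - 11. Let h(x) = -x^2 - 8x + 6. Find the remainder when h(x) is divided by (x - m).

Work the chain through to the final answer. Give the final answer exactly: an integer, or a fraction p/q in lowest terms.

-462

Part I: 19382 = 2 * 11 * 881; number of divisors = (1+1) * (1+1) * (1+1) = 8; answer 8
Part II: A1 = 8; c = -41; a(3) = 3*(49) - 3*(-41) - 1*(-41) = 311; iterating: a(3)=311, a(4)=827, a(5)=1499, a(6)=1705, a(7)=-209, a(8)=-7241, a(9)=-22801, a(10)=-46471, a(11)=-63769; answer -63769
Part III: A2 = -63769; m = 18; remainder = value at the root: -1*(18)^2 - 8*(18)^1 + 6 = (-324) + (-144) + (6) = -462; answer -462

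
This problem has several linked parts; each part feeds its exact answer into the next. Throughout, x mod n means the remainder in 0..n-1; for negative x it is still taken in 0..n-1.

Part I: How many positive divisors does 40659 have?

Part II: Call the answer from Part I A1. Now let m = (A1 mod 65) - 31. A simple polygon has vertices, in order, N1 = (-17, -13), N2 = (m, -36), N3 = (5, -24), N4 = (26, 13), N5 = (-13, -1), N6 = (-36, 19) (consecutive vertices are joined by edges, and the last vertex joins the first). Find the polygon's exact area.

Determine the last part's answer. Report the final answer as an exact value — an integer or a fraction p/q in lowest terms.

2429/2

Part I: 40659 = 3 * 13553; number of divisors = (1+1) * (1+1) = 4; answer 4
Part II: A1 = 4; m = -27; cross terms: (-17*-36 - -27*-13)=261, (-27*-24 - 5*-36)=828, (5*13 - 26*-24)=689, (26*-1 - -13*13)=143, (-13*19 - -36*-1)=-283, (-36*-13 - -17*19)=791; twice the area = |2429| = 2429; area = 2429/2; answer 2429/2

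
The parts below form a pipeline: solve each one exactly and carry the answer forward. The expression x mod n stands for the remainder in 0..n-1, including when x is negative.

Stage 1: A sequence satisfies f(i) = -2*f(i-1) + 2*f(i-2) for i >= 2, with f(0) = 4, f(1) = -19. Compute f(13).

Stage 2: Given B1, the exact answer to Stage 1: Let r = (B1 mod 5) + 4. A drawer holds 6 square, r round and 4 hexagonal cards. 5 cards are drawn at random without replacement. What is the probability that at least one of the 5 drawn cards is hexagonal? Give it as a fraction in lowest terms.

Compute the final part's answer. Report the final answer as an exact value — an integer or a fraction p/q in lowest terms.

469/612

Stage 1: f(2) = -2*(-19) + 2*(4) = 46; iterating: f(2)=46, f(3)=-130, f(4)=352, f(5)=-964, f(6)=2632, f(7)=-7192, f(8)=19648, f(9)=-53680, f(10)=146656, f(11)=-400672, f(12)=1094656, f(13)=-2990656; answer -2990656
Stage 2: B1 = -2990656; r = 8; total draws C(18,5) = 8568; complement C(14,5) = 2002; favorable 8568 - 2002 = 6566; P = 469/612; answer 469/612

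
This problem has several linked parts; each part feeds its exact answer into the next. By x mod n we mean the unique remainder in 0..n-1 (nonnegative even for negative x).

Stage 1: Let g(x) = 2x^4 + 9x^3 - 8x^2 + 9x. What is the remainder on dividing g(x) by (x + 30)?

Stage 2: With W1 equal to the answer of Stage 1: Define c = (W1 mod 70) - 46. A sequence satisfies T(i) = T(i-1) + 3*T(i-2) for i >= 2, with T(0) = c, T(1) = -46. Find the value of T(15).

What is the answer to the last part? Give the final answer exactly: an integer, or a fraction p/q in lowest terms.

-3072268

Stage 1: remainder = value at the root: 2*(-30)^4 + 9*(-30)^3 - 8*(-30)^2 + 9*(-30)^1 = (1620000) + (-243000) + (-7200) + (-270) = 1369530; answer 1369530
Stage 2: W1 = 1369530; c = 4; T(2) = 1*(-46) + 3*(4) = -34; iterating: T(2)=-34, T(3)=-172, T(4)=-274, T(5)=-790, T(6)=-1612, T(7)=-3982, T(8)=-8818, T(9)=-20764, T(10)=-47218, T(11)=-109510, T(12)=-251164, T(13)=-579694, T(14)=-1333186, T(15)=-3072268; answer -3072268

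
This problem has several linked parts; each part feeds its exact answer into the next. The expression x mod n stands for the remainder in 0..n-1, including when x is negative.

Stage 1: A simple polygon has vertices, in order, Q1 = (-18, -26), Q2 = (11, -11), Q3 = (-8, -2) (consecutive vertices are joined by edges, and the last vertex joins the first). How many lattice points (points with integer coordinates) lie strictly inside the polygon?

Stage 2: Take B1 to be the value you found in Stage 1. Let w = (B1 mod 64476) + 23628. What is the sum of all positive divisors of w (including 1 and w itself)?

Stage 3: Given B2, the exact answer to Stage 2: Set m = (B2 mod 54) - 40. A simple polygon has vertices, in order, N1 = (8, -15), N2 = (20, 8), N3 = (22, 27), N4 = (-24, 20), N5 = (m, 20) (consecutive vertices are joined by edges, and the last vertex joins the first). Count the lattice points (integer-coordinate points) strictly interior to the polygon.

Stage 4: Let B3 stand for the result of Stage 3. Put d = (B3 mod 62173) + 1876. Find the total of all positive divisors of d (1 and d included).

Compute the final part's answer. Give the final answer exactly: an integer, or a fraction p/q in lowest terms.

Stage 1: cross terms: (-18*-11 - 11*-26)=484, (11*-2 - -8*-11)=-110, (-8*-26 - -18*-2)=172; twice the area = |546| = 546; area = 273; boundary points = 1 + 1 + 2 = 4; strictly interior points = area - boundary/2 + 1 = 272; answer 272
Stage 2: B1 = 272; w = 23900; 23900 = 2^2 * 5^2 * 239; sigma = (1 + 2 + 4) * (1 + 5 + 25) * (1 + 239) = 7 * 31 * 240 = 52080; answer 52080
Stage 3: B2 = 52080; m = -16; cross terms: (8*8 - 20*-15)=364, (20*27 - 22*8)=364, (22*20 - -24*27)=1088, (-24*20 - -16*20)=-160, (-16*-15 - 8*20)=80; twice the area = |1736| = 1736; area = 868; boundary points = 1 + 1 + 1 + 8 + 1 = 12; strictly interior points = area - boundary/2 + 1 = 863; answer 863
Stage 4: B3 = 863; d = 2739; 2739 = 3 * 11 * 83; sigma = (1 + 3) * (1 + 11) * (1 + 83) = 4 * 12 * 84 = 4032; answer 4032

4032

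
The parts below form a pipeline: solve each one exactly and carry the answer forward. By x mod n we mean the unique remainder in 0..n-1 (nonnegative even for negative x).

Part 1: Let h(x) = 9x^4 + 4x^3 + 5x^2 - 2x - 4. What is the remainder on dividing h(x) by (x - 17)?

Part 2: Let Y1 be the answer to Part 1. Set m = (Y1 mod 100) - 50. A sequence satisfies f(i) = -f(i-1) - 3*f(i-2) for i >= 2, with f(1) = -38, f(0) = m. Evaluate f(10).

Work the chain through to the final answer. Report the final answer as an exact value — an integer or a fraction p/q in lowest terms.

734

Part 1: remainder = value at the root: 9*(17)^4 + 4*(17)^3 + 5*(17)^2 - 2*(17)^1 - 4 = (751689) + (19652) + (1445) + (-34) + (-4) = 772748; answer 772748
Part 2: Y1 = 772748; m = -2; f(2) = -1*(-38) - 3*(-2) = 44; iterating: f(2)=44, f(3)=70, f(4)=-202, f(5)=-8, f(6)=614, f(7)=-590, f(8)=-1252, f(9)=3022, f(10)=734; answer 734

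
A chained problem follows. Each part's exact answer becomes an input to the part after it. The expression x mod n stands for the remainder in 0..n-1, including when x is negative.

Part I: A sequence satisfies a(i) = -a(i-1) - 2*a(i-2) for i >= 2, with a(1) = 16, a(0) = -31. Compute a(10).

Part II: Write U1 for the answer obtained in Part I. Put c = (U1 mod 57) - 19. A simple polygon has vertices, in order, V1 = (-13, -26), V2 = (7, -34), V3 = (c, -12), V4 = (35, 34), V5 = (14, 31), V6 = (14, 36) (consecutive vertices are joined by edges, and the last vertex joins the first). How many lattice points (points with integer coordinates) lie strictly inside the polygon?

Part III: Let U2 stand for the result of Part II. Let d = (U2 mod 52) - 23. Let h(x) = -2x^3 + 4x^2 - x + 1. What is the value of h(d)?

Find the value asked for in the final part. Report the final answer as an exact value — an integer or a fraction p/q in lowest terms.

Part I: a(2) = -1*(16) - 2*(-31) = 46; iterating: a(2)=46, a(3)=-78, a(4)=-14, a(5)=170, a(6)=-142, a(7)=-198, a(8)=482, a(9)=-86, a(10)=-878; answer -878
Part II: U1 = -878; c = 15; cross terms: (-13*-34 - 7*-26)=624, (7*-12 - 15*-34)=426, (15*34 - 35*-12)=930, (35*31 - 14*34)=609, (14*36 - 14*31)=70, (14*-26 - -13*36)=104; twice the area = |2763| = 2763; area = 2763/2; boundary points = 4 + 2 + 2 + 3 + 5 + 1 = 17; strictly interior points = area - boundary/2 + 1 = 1374; answer 1374
Part III: U2 = 1374; d = -1; -2*(-1)^3 + 4*(-1)^2 - 1*(-1)^1 + 1 = (2) + (4) + (1) + (1) = 8; answer 8

8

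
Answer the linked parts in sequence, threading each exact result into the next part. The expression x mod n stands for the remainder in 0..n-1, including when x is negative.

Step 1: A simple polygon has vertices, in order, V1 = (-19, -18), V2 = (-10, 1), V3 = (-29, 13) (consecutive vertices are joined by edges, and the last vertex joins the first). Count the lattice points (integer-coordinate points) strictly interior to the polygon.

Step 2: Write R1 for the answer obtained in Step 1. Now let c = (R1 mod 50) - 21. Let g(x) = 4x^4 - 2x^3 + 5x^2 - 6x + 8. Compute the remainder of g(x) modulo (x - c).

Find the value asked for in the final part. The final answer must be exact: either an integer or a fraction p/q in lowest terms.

110625

Step 1: cross terms: (-19*1 - -10*-18)=-199, (-10*13 - -29*1)=-101, (-29*-18 - -19*13)=769; twice the area = |469| = 469; area = 469/2; boundary points = 1 + 1 + 1 = 3; strictly interior points = area - boundary/2 + 1 = 234; answer 234
Step 2: R1 = 234; c = 13; remainder = value at the root: 4*(13)^4 - 2*(13)^3 + 5*(13)^2 - 6*(13)^1 + 8 = (114244) + (-4394) + (845) + (-78) + (8) = 110625; answer 110625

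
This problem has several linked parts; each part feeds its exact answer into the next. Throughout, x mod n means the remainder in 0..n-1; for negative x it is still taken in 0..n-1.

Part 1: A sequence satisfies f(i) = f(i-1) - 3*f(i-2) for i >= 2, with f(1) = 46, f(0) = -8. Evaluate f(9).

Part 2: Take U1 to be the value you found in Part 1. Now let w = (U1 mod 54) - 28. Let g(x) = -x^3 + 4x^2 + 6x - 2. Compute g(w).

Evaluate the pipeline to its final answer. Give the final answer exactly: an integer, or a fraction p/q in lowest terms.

322

Part 1: f(2) = 1*(46) - 3*(-8) = 70; iterating: f(2)=70, f(3)=-68, f(4)=-278, f(5)=-74, f(6)=760, f(7)=982, f(8)=-1298, f(9)=-4244; answer -4244
Part 2: U1 = -4244; w = -6; -1*(-6)^3 + 4*(-6)^2 + 6*(-6)^1 - 2 = (216) + (144) + (-36) + (-2) = 322; answer 322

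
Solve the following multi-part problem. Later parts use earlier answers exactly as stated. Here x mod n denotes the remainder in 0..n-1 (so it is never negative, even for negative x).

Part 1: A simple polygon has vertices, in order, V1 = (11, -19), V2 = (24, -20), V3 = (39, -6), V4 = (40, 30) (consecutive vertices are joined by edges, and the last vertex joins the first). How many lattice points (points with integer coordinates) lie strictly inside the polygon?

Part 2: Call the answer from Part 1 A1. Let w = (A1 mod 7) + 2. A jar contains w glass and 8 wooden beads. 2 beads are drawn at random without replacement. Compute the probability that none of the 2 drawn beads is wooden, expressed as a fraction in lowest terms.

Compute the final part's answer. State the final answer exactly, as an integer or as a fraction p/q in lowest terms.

1/45

Part 1: cross terms: (11*-20 - 24*-19)=236, (24*-6 - 39*-20)=636, (39*30 - 40*-6)=1410, (40*-19 - 11*30)=-1090; twice the area = |1192| = 1192; area = 596; boundary points = 1 + 1 + 1 + 1 = 4; strictly interior points = area - boundary/2 + 1 = 595; answer 595
Part 2: A1 = 595; w = 2; total draws C(10,2) = 45; favorable C(2,2) = 1; P = 1/45; answer 1/45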